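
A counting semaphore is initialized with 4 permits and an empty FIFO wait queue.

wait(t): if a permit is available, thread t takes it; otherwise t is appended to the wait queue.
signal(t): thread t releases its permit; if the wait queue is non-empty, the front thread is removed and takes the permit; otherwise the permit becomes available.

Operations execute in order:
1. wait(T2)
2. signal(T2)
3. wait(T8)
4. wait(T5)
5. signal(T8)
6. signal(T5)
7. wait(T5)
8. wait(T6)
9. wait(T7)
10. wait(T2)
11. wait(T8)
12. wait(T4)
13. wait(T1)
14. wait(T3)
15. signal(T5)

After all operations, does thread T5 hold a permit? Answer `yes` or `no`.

Answer: no

Derivation:
Step 1: wait(T2) -> count=3 queue=[] holders={T2}
Step 2: signal(T2) -> count=4 queue=[] holders={none}
Step 3: wait(T8) -> count=3 queue=[] holders={T8}
Step 4: wait(T5) -> count=2 queue=[] holders={T5,T8}
Step 5: signal(T8) -> count=3 queue=[] holders={T5}
Step 6: signal(T5) -> count=4 queue=[] holders={none}
Step 7: wait(T5) -> count=3 queue=[] holders={T5}
Step 8: wait(T6) -> count=2 queue=[] holders={T5,T6}
Step 9: wait(T7) -> count=1 queue=[] holders={T5,T6,T7}
Step 10: wait(T2) -> count=0 queue=[] holders={T2,T5,T6,T7}
Step 11: wait(T8) -> count=0 queue=[T8] holders={T2,T5,T6,T7}
Step 12: wait(T4) -> count=0 queue=[T8,T4] holders={T2,T5,T6,T7}
Step 13: wait(T1) -> count=0 queue=[T8,T4,T1] holders={T2,T5,T6,T7}
Step 14: wait(T3) -> count=0 queue=[T8,T4,T1,T3] holders={T2,T5,T6,T7}
Step 15: signal(T5) -> count=0 queue=[T4,T1,T3] holders={T2,T6,T7,T8}
Final holders: {T2,T6,T7,T8} -> T5 not in holders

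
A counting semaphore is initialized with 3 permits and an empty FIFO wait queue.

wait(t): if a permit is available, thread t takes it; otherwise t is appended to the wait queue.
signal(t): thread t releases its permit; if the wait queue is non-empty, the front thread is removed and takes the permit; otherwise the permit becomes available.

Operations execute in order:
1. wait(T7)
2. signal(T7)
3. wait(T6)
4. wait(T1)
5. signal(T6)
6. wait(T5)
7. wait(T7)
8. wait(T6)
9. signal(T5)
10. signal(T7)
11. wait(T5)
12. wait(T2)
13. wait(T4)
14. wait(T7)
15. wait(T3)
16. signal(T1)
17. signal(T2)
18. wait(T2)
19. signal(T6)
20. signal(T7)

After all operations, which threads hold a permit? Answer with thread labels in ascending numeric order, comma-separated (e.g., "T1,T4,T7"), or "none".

Step 1: wait(T7) -> count=2 queue=[] holders={T7}
Step 2: signal(T7) -> count=3 queue=[] holders={none}
Step 3: wait(T6) -> count=2 queue=[] holders={T6}
Step 4: wait(T1) -> count=1 queue=[] holders={T1,T6}
Step 5: signal(T6) -> count=2 queue=[] holders={T1}
Step 6: wait(T5) -> count=1 queue=[] holders={T1,T5}
Step 7: wait(T7) -> count=0 queue=[] holders={T1,T5,T7}
Step 8: wait(T6) -> count=0 queue=[T6] holders={T1,T5,T7}
Step 9: signal(T5) -> count=0 queue=[] holders={T1,T6,T7}
Step 10: signal(T7) -> count=1 queue=[] holders={T1,T6}
Step 11: wait(T5) -> count=0 queue=[] holders={T1,T5,T6}
Step 12: wait(T2) -> count=0 queue=[T2] holders={T1,T5,T6}
Step 13: wait(T4) -> count=0 queue=[T2,T4] holders={T1,T5,T6}
Step 14: wait(T7) -> count=0 queue=[T2,T4,T7] holders={T1,T5,T6}
Step 15: wait(T3) -> count=0 queue=[T2,T4,T7,T3] holders={T1,T5,T6}
Step 16: signal(T1) -> count=0 queue=[T4,T7,T3] holders={T2,T5,T6}
Step 17: signal(T2) -> count=0 queue=[T7,T3] holders={T4,T5,T6}
Step 18: wait(T2) -> count=0 queue=[T7,T3,T2] holders={T4,T5,T6}
Step 19: signal(T6) -> count=0 queue=[T3,T2] holders={T4,T5,T7}
Step 20: signal(T7) -> count=0 queue=[T2] holders={T3,T4,T5}
Final holders: T3,T4,T5

Answer: T3,T4,T5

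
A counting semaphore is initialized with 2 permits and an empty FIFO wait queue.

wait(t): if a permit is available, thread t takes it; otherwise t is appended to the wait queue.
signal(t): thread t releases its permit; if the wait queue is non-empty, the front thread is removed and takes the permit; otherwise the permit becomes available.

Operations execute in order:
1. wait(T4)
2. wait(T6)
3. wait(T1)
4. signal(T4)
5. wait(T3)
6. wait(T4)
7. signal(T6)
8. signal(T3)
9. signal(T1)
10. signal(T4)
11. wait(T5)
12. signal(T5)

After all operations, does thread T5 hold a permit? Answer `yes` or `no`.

Answer: no

Derivation:
Step 1: wait(T4) -> count=1 queue=[] holders={T4}
Step 2: wait(T6) -> count=0 queue=[] holders={T4,T6}
Step 3: wait(T1) -> count=0 queue=[T1] holders={T4,T6}
Step 4: signal(T4) -> count=0 queue=[] holders={T1,T6}
Step 5: wait(T3) -> count=0 queue=[T3] holders={T1,T6}
Step 6: wait(T4) -> count=0 queue=[T3,T4] holders={T1,T6}
Step 7: signal(T6) -> count=0 queue=[T4] holders={T1,T3}
Step 8: signal(T3) -> count=0 queue=[] holders={T1,T4}
Step 9: signal(T1) -> count=1 queue=[] holders={T4}
Step 10: signal(T4) -> count=2 queue=[] holders={none}
Step 11: wait(T5) -> count=1 queue=[] holders={T5}
Step 12: signal(T5) -> count=2 queue=[] holders={none}
Final holders: {none} -> T5 not in holders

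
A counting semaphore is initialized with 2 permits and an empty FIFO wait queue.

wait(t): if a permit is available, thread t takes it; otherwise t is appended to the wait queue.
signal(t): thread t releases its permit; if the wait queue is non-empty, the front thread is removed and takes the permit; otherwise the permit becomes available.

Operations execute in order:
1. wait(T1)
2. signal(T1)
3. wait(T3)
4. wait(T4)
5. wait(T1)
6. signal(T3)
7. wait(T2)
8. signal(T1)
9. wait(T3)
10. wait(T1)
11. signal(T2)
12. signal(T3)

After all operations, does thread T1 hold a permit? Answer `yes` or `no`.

Answer: yes

Derivation:
Step 1: wait(T1) -> count=1 queue=[] holders={T1}
Step 2: signal(T1) -> count=2 queue=[] holders={none}
Step 3: wait(T3) -> count=1 queue=[] holders={T3}
Step 4: wait(T4) -> count=0 queue=[] holders={T3,T4}
Step 5: wait(T1) -> count=0 queue=[T1] holders={T3,T4}
Step 6: signal(T3) -> count=0 queue=[] holders={T1,T4}
Step 7: wait(T2) -> count=0 queue=[T2] holders={T1,T4}
Step 8: signal(T1) -> count=0 queue=[] holders={T2,T4}
Step 9: wait(T3) -> count=0 queue=[T3] holders={T2,T4}
Step 10: wait(T1) -> count=0 queue=[T3,T1] holders={T2,T4}
Step 11: signal(T2) -> count=0 queue=[T1] holders={T3,T4}
Step 12: signal(T3) -> count=0 queue=[] holders={T1,T4}
Final holders: {T1,T4} -> T1 in holders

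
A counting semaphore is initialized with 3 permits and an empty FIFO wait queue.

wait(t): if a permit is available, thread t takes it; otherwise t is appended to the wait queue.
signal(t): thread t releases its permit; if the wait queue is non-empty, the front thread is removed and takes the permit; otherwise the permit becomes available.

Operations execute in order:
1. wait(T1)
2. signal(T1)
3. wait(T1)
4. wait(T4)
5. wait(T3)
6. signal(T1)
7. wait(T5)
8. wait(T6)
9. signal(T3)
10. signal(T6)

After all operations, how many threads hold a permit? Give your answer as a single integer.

Step 1: wait(T1) -> count=2 queue=[] holders={T1}
Step 2: signal(T1) -> count=3 queue=[] holders={none}
Step 3: wait(T1) -> count=2 queue=[] holders={T1}
Step 4: wait(T4) -> count=1 queue=[] holders={T1,T4}
Step 5: wait(T3) -> count=0 queue=[] holders={T1,T3,T4}
Step 6: signal(T1) -> count=1 queue=[] holders={T3,T4}
Step 7: wait(T5) -> count=0 queue=[] holders={T3,T4,T5}
Step 8: wait(T6) -> count=0 queue=[T6] holders={T3,T4,T5}
Step 9: signal(T3) -> count=0 queue=[] holders={T4,T5,T6}
Step 10: signal(T6) -> count=1 queue=[] holders={T4,T5}
Final holders: {T4,T5} -> 2 thread(s)

Answer: 2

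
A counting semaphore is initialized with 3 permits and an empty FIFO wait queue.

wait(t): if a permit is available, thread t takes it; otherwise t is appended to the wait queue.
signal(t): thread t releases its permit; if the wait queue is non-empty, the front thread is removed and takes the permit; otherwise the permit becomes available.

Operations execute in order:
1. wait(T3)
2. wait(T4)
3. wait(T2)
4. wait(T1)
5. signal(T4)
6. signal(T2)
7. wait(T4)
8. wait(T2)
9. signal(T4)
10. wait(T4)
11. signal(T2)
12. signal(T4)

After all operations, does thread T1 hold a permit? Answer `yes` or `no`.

Answer: yes

Derivation:
Step 1: wait(T3) -> count=2 queue=[] holders={T3}
Step 2: wait(T4) -> count=1 queue=[] holders={T3,T4}
Step 3: wait(T2) -> count=0 queue=[] holders={T2,T3,T4}
Step 4: wait(T1) -> count=0 queue=[T1] holders={T2,T3,T4}
Step 5: signal(T4) -> count=0 queue=[] holders={T1,T2,T3}
Step 6: signal(T2) -> count=1 queue=[] holders={T1,T3}
Step 7: wait(T4) -> count=0 queue=[] holders={T1,T3,T4}
Step 8: wait(T2) -> count=0 queue=[T2] holders={T1,T3,T4}
Step 9: signal(T4) -> count=0 queue=[] holders={T1,T2,T3}
Step 10: wait(T4) -> count=0 queue=[T4] holders={T1,T2,T3}
Step 11: signal(T2) -> count=0 queue=[] holders={T1,T3,T4}
Step 12: signal(T4) -> count=1 queue=[] holders={T1,T3}
Final holders: {T1,T3} -> T1 in holders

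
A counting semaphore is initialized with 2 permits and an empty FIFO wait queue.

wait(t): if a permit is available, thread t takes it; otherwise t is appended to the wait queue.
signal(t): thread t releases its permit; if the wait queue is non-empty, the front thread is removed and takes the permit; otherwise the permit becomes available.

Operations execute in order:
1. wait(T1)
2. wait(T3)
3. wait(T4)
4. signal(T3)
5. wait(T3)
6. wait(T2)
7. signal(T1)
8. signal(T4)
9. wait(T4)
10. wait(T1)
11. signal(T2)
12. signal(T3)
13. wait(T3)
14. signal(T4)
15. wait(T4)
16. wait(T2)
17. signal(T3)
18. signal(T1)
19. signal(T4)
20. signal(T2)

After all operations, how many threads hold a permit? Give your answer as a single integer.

Answer: 0

Derivation:
Step 1: wait(T1) -> count=1 queue=[] holders={T1}
Step 2: wait(T3) -> count=0 queue=[] holders={T1,T3}
Step 3: wait(T4) -> count=0 queue=[T4] holders={T1,T3}
Step 4: signal(T3) -> count=0 queue=[] holders={T1,T4}
Step 5: wait(T3) -> count=0 queue=[T3] holders={T1,T4}
Step 6: wait(T2) -> count=0 queue=[T3,T2] holders={T1,T4}
Step 7: signal(T1) -> count=0 queue=[T2] holders={T3,T4}
Step 8: signal(T4) -> count=0 queue=[] holders={T2,T3}
Step 9: wait(T4) -> count=0 queue=[T4] holders={T2,T3}
Step 10: wait(T1) -> count=0 queue=[T4,T1] holders={T2,T3}
Step 11: signal(T2) -> count=0 queue=[T1] holders={T3,T4}
Step 12: signal(T3) -> count=0 queue=[] holders={T1,T4}
Step 13: wait(T3) -> count=0 queue=[T3] holders={T1,T4}
Step 14: signal(T4) -> count=0 queue=[] holders={T1,T3}
Step 15: wait(T4) -> count=0 queue=[T4] holders={T1,T3}
Step 16: wait(T2) -> count=0 queue=[T4,T2] holders={T1,T3}
Step 17: signal(T3) -> count=0 queue=[T2] holders={T1,T4}
Step 18: signal(T1) -> count=0 queue=[] holders={T2,T4}
Step 19: signal(T4) -> count=1 queue=[] holders={T2}
Step 20: signal(T2) -> count=2 queue=[] holders={none}
Final holders: {none} -> 0 thread(s)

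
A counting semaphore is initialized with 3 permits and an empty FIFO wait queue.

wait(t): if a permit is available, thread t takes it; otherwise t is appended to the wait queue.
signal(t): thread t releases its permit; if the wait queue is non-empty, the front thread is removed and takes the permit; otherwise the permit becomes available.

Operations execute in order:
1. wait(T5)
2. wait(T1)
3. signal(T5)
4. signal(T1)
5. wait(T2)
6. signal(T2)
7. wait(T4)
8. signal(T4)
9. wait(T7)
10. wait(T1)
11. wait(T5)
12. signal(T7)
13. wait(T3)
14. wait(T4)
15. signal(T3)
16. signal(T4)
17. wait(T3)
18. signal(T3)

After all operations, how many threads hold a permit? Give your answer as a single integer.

Step 1: wait(T5) -> count=2 queue=[] holders={T5}
Step 2: wait(T1) -> count=1 queue=[] holders={T1,T5}
Step 3: signal(T5) -> count=2 queue=[] holders={T1}
Step 4: signal(T1) -> count=3 queue=[] holders={none}
Step 5: wait(T2) -> count=2 queue=[] holders={T2}
Step 6: signal(T2) -> count=3 queue=[] holders={none}
Step 7: wait(T4) -> count=2 queue=[] holders={T4}
Step 8: signal(T4) -> count=3 queue=[] holders={none}
Step 9: wait(T7) -> count=2 queue=[] holders={T7}
Step 10: wait(T1) -> count=1 queue=[] holders={T1,T7}
Step 11: wait(T5) -> count=0 queue=[] holders={T1,T5,T7}
Step 12: signal(T7) -> count=1 queue=[] holders={T1,T5}
Step 13: wait(T3) -> count=0 queue=[] holders={T1,T3,T5}
Step 14: wait(T4) -> count=0 queue=[T4] holders={T1,T3,T5}
Step 15: signal(T3) -> count=0 queue=[] holders={T1,T4,T5}
Step 16: signal(T4) -> count=1 queue=[] holders={T1,T5}
Step 17: wait(T3) -> count=0 queue=[] holders={T1,T3,T5}
Step 18: signal(T3) -> count=1 queue=[] holders={T1,T5}
Final holders: {T1,T5} -> 2 thread(s)

Answer: 2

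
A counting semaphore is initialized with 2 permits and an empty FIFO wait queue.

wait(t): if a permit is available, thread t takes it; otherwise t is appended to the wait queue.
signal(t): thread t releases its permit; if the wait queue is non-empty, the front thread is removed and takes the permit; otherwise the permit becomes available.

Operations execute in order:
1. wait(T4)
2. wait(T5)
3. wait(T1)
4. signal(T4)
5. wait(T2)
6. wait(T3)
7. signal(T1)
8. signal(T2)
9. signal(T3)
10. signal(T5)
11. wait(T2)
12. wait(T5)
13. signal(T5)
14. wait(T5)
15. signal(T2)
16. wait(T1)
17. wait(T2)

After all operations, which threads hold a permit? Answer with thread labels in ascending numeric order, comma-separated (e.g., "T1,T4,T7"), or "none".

Step 1: wait(T4) -> count=1 queue=[] holders={T4}
Step 2: wait(T5) -> count=0 queue=[] holders={T4,T5}
Step 3: wait(T1) -> count=0 queue=[T1] holders={T4,T5}
Step 4: signal(T4) -> count=0 queue=[] holders={T1,T5}
Step 5: wait(T2) -> count=0 queue=[T2] holders={T1,T5}
Step 6: wait(T3) -> count=0 queue=[T2,T3] holders={T1,T5}
Step 7: signal(T1) -> count=0 queue=[T3] holders={T2,T5}
Step 8: signal(T2) -> count=0 queue=[] holders={T3,T5}
Step 9: signal(T3) -> count=1 queue=[] holders={T5}
Step 10: signal(T5) -> count=2 queue=[] holders={none}
Step 11: wait(T2) -> count=1 queue=[] holders={T2}
Step 12: wait(T5) -> count=0 queue=[] holders={T2,T5}
Step 13: signal(T5) -> count=1 queue=[] holders={T2}
Step 14: wait(T5) -> count=0 queue=[] holders={T2,T5}
Step 15: signal(T2) -> count=1 queue=[] holders={T5}
Step 16: wait(T1) -> count=0 queue=[] holders={T1,T5}
Step 17: wait(T2) -> count=0 queue=[T2] holders={T1,T5}
Final holders: T1,T5

Answer: T1,T5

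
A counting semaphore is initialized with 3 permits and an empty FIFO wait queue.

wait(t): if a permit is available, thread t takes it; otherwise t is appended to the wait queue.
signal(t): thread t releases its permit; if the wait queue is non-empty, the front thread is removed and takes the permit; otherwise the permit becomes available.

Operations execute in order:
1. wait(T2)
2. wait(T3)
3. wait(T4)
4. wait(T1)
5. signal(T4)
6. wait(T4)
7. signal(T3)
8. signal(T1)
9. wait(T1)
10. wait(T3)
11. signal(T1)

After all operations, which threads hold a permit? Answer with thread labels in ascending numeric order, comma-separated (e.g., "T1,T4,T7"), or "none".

Step 1: wait(T2) -> count=2 queue=[] holders={T2}
Step 2: wait(T3) -> count=1 queue=[] holders={T2,T3}
Step 3: wait(T4) -> count=0 queue=[] holders={T2,T3,T4}
Step 4: wait(T1) -> count=0 queue=[T1] holders={T2,T3,T4}
Step 5: signal(T4) -> count=0 queue=[] holders={T1,T2,T3}
Step 6: wait(T4) -> count=0 queue=[T4] holders={T1,T2,T3}
Step 7: signal(T3) -> count=0 queue=[] holders={T1,T2,T4}
Step 8: signal(T1) -> count=1 queue=[] holders={T2,T4}
Step 9: wait(T1) -> count=0 queue=[] holders={T1,T2,T4}
Step 10: wait(T3) -> count=0 queue=[T3] holders={T1,T2,T4}
Step 11: signal(T1) -> count=0 queue=[] holders={T2,T3,T4}
Final holders: T2,T3,T4

Answer: T2,T3,T4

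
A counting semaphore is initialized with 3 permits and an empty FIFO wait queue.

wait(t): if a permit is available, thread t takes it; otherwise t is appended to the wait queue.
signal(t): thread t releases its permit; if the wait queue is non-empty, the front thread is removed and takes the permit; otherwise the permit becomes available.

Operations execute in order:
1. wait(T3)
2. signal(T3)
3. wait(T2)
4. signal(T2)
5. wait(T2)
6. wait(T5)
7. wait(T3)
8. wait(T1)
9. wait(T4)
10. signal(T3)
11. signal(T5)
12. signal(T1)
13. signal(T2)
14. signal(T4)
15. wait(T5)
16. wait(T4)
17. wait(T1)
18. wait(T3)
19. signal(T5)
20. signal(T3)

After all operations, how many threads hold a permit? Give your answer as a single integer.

Step 1: wait(T3) -> count=2 queue=[] holders={T3}
Step 2: signal(T3) -> count=3 queue=[] holders={none}
Step 3: wait(T2) -> count=2 queue=[] holders={T2}
Step 4: signal(T2) -> count=3 queue=[] holders={none}
Step 5: wait(T2) -> count=2 queue=[] holders={T2}
Step 6: wait(T5) -> count=1 queue=[] holders={T2,T5}
Step 7: wait(T3) -> count=0 queue=[] holders={T2,T3,T5}
Step 8: wait(T1) -> count=0 queue=[T1] holders={T2,T3,T5}
Step 9: wait(T4) -> count=0 queue=[T1,T4] holders={T2,T3,T5}
Step 10: signal(T3) -> count=0 queue=[T4] holders={T1,T2,T5}
Step 11: signal(T5) -> count=0 queue=[] holders={T1,T2,T4}
Step 12: signal(T1) -> count=1 queue=[] holders={T2,T4}
Step 13: signal(T2) -> count=2 queue=[] holders={T4}
Step 14: signal(T4) -> count=3 queue=[] holders={none}
Step 15: wait(T5) -> count=2 queue=[] holders={T5}
Step 16: wait(T4) -> count=1 queue=[] holders={T4,T5}
Step 17: wait(T1) -> count=0 queue=[] holders={T1,T4,T5}
Step 18: wait(T3) -> count=0 queue=[T3] holders={T1,T4,T5}
Step 19: signal(T5) -> count=0 queue=[] holders={T1,T3,T4}
Step 20: signal(T3) -> count=1 queue=[] holders={T1,T4}
Final holders: {T1,T4} -> 2 thread(s)

Answer: 2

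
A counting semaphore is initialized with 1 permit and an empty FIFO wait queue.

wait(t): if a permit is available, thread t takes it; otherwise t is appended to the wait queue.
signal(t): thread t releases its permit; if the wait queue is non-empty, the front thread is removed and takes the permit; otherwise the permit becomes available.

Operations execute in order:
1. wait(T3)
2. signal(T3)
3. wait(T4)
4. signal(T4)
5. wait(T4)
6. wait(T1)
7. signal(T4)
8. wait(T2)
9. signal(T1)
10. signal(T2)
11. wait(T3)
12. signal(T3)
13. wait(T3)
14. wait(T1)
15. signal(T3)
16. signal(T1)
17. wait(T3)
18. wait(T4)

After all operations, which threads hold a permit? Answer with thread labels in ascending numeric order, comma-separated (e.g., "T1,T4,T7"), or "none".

Answer: T3

Derivation:
Step 1: wait(T3) -> count=0 queue=[] holders={T3}
Step 2: signal(T3) -> count=1 queue=[] holders={none}
Step 3: wait(T4) -> count=0 queue=[] holders={T4}
Step 4: signal(T4) -> count=1 queue=[] holders={none}
Step 5: wait(T4) -> count=0 queue=[] holders={T4}
Step 6: wait(T1) -> count=0 queue=[T1] holders={T4}
Step 7: signal(T4) -> count=0 queue=[] holders={T1}
Step 8: wait(T2) -> count=0 queue=[T2] holders={T1}
Step 9: signal(T1) -> count=0 queue=[] holders={T2}
Step 10: signal(T2) -> count=1 queue=[] holders={none}
Step 11: wait(T3) -> count=0 queue=[] holders={T3}
Step 12: signal(T3) -> count=1 queue=[] holders={none}
Step 13: wait(T3) -> count=0 queue=[] holders={T3}
Step 14: wait(T1) -> count=0 queue=[T1] holders={T3}
Step 15: signal(T3) -> count=0 queue=[] holders={T1}
Step 16: signal(T1) -> count=1 queue=[] holders={none}
Step 17: wait(T3) -> count=0 queue=[] holders={T3}
Step 18: wait(T4) -> count=0 queue=[T4] holders={T3}
Final holders: T3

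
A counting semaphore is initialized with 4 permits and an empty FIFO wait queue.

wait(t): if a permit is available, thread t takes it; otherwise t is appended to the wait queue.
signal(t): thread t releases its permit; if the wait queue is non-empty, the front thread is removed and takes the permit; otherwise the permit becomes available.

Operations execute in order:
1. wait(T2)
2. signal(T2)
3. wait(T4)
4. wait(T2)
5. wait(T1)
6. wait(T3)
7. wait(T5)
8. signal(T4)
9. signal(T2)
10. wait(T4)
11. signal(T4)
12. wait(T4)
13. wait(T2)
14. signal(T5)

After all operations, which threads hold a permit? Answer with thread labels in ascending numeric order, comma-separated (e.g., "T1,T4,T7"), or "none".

Step 1: wait(T2) -> count=3 queue=[] holders={T2}
Step 2: signal(T2) -> count=4 queue=[] holders={none}
Step 3: wait(T4) -> count=3 queue=[] holders={T4}
Step 4: wait(T2) -> count=2 queue=[] holders={T2,T4}
Step 5: wait(T1) -> count=1 queue=[] holders={T1,T2,T4}
Step 6: wait(T3) -> count=0 queue=[] holders={T1,T2,T3,T4}
Step 7: wait(T5) -> count=0 queue=[T5] holders={T1,T2,T3,T4}
Step 8: signal(T4) -> count=0 queue=[] holders={T1,T2,T3,T5}
Step 9: signal(T2) -> count=1 queue=[] holders={T1,T3,T5}
Step 10: wait(T4) -> count=0 queue=[] holders={T1,T3,T4,T5}
Step 11: signal(T4) -> count=1 queue=[] holders={T1,T3,T5}
Step 12: wait(T4) -> count=0 queue=[] holders={T1,T3,T4,T5}
Step 13: wait(T2) -> count=0 queue=[T2] holders={T1,T3,T4,T5}
Step 14: signal(T5) -> count=0 queue=[] holders={T1,T2,T3,T4}
Final holders: T1,T2,T3,T4

Answer: T1,T2,T3,T4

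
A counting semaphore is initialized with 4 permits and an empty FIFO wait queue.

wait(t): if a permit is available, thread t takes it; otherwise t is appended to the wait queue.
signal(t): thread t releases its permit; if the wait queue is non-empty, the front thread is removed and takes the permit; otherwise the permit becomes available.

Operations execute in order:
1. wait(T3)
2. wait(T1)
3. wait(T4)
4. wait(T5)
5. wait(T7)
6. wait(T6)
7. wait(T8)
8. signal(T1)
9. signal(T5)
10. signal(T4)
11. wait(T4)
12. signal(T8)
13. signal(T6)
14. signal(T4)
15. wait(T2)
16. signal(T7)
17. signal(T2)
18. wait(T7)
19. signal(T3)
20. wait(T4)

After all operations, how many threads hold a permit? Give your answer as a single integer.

Step 1: wait(T3) -> count=3 queue=[] holders={T3}
Step 2: wait(T1) -> count=2 queue=[] holders={T1,T3}
Step 3: wait(T4) -> count=1 queue=[] holders={T1,T3,T4}
Step 4: wait(T5) -> count=0 queue=[] holders={T1,T3,T4,T5}
Step 5: wait(T7) -> count=0 queue=[T7] holders={T1,T3,T4,T5}
Step 6: wait(T6) -> count=0 queue=[T7,T6] holders={T1,T3,T4,T5}
Step 7: wait(T8) -> count=0 queue=[T7,T6,T8] holders={T1,T3,T4,T5}
Step 8: signal(T1) -> count=0 queue=[T6,T8] holders={T3,T4,T5,T7}
Step 9: signal(T5) -> count=0 queue=[T8] holders={T3,T4,T6,T7}
Step 10: signal(T4) -> count=0 queue=[] holders={T3,T6,T7,T8}
Step 11: wait(T4) -> count=0 queue=[T4] holders={T3,T6,T7,T8}
Step 12: signal(T8) -> count=0 queue=[] holders={T3,T4,T6,T7}
Step 13: signal(T6) -> count=1 queue=[] holders={T3,T4,T7}
Step 14: signal(T4) -> count=2 queue=[] holders={T3,T7}
Step 15: wait(T2) -> count=1 queue=[] holders={T2,T3,T7}
Step 16: signal(T7) -> count=2 queue=[] holders={T2,T3}
Step 17: signal(T2) -> count=3 queue=[] holders={T3}
Step 18: wait(T7) -> count=2 queue=[] holders={T3,T7}
Step 19: signal(T3) -> count=3 queue=[] holders={T7}
Step 20: wait(T4) -> count=2 queue=[] holders={T4,T7}
Final holders: {T4,T7} -> 2 thread(s)

Answer: 2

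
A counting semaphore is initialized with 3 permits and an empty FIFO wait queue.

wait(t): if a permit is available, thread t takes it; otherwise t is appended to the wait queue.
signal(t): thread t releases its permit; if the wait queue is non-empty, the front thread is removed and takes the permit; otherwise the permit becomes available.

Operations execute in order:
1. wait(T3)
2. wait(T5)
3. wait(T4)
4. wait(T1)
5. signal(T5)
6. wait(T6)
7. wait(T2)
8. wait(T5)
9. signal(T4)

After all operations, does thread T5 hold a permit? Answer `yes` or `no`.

Step 1: wait(T3) -> count=2 queue=[] holders={T3}
Step 2: wait(T5) -> count=1 queue=[] holders={T3,T5}
Step 3: wait(T4) -> count=0 queue=[] holders={T3,T4,T5}
Step 4: wait(T1) -> count=0 queue=[T1] holders={T3,T4,T5}
Step 5: signal(T5) -> count=0 queue=[] holders={T1,T3,T4}
Step 6: wait(T6) -> count=0 queue=[T6] holders={T1,T3,T4}
Step 7: wait(T2) -> count=0 queue=[T6,T2] holders={T1,T3,T4}
Step 8: wait(T5) -> count=0 queue=[T6,T2,T5] holders={T1,T3,T4}
Step 9: signal(T4) -> count=0 queue=[T2,T5] holders={T1,T3,T6}
Final holders: {T1,T3,T6} -> T5 not in holders

Answer: no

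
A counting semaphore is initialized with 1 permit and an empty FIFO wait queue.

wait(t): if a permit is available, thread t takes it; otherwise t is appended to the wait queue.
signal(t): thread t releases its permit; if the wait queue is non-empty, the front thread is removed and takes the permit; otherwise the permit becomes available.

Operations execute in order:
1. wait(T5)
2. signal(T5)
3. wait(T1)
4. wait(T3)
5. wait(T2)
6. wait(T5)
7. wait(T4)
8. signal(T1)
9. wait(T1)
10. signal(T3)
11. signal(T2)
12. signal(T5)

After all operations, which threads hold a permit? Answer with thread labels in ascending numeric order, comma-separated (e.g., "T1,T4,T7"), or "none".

Step 1: wait(T5) -> count=0 queue=[] holders={T5}
Step 2: signal(T5) -> count=1 queue=[] holders={none}
Step 3: wait(T1) -> count=0 queue=[] holders={T1}
Step 4: wait(T3) -> count=0 queue=[T3] holders={T1}
Step 5: wait(T2) -> count=0 queue=[T3,T2] holders={T1}
Step 6: wait(T5) -> count=0 queue=[T3,T2,T5] holders={T1}
Step 7: wait(T4) -> count=0 queue=[T3,T2,T5,T4] holders={T1}
Step 8: signal(T1) -> count=0 queue=[T2,T5,T4] holders={T3}
Step 9: wait(T1) -> count=0 queue=[T2,T5,T4,T1] holders={T3}
Step 10: signal(T3) -> count=0 queue=[T5,T4,T1] holders={T2}
Step 11: signal(T2) -> count=0 queue=[T4,T1] holders={T5}
Step 12: signal(T5) -> count=0 queue=[T1] holders={T4}
Final holders: T4

Answer: T4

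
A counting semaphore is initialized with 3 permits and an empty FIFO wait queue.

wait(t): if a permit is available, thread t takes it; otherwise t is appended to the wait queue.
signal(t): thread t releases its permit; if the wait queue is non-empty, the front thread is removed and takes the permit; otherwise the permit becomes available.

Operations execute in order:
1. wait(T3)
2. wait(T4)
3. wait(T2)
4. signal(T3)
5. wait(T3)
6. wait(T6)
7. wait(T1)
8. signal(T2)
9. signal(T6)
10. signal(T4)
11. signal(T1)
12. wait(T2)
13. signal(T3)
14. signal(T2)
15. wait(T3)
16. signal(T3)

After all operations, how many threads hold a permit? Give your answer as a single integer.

Step 1: wait(T3) -> count=2 queue=[] holders={T3}
Step 2: wait(T4) -> count=1 queue=[] holders={T3,T4}
Step 3: wait(T2) -> count=0 queue=[] holders={T2,T3,T4}
Step 4: signal(T3) -> count=1 queue=[] holders={T2,T4}
Step 5: wait(T3) -> count=0 queue=[] holders={T2,T3,T4}
Step 6: wait(T6) -> count=0 queue=[T6] holders={T2,T3,T4}
Step 7: wait(T1) -> count=0 queue=[T6,T1] holders={T2,T3,T4}
Step 8: signal(T2) -> count=0 queue=[T1] holders={T3,T4,T6}
Step 9: signal(T6) -> count=0 queue=[] holders={T1,T3,T4}
Step 10: signal(T4) -> count=1 queue=[] holders={T1,T3}
Step 11: signal(T1) -> count=2 queue=[] holders={T3}
Step 12: wait(T2) -> count=1 queue=[] holders={T2,T3}
Step 13: signal(T3) -> count=2 queue=[] holders={T2}
Step 14: signal(T2) -> count=3 queue=[] holders={none}
Step 15: wait(T3) -> count=2 queue=[] holders={T3}
Step 16: signal(T3) -> count=3 queue=[] holders={none}
Final holders: {none} -> 0 thread(s)

Answer: 0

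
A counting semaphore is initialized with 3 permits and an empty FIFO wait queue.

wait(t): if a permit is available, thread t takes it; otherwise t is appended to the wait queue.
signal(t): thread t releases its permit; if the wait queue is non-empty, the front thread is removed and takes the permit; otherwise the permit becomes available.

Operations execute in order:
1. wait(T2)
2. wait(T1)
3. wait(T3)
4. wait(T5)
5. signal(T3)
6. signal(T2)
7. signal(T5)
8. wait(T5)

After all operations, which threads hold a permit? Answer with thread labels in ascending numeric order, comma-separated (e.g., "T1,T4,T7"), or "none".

Step 1: wait(T2) -> count=2 queue=[] holders={T2}
Step 2: wait(T1) -> count=1 queue=[] holders={T1,T2}
Step 3: wait(T3) -> count=0 queue=[] holders={T1,T2,T3}
Step 4: wait(T5) -> count=0 queue=[T5] holders={T1,T2,T3}
Step 5: signal(T3) -> count=0 queue=[] holders={T1,T2,T5}
Step 6: signal(T2) -> count=1 queue=[] holders={T1,T5}
Step 7: signal(T5) -> count=2 queue=[] holders={T1}
Step 8: wait(T5) -> count=1 queue=[] holders={T1,T5}
Final holders: T1,T5

Answer: T1,T5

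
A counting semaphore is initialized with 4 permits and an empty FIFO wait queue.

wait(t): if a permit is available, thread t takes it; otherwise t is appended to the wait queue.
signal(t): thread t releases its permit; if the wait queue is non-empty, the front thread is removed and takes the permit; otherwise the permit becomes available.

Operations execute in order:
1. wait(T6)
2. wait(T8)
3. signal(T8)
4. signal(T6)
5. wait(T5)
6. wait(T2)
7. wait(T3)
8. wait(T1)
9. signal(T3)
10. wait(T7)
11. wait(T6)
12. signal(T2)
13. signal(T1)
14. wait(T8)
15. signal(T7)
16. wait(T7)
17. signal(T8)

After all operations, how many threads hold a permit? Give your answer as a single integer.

Step 1: wait(T6) -> count=3 queue=[] holders={T6}
Step 2: wait(T8) -> count=2 queue=[] holders={T6,T8}
Step 3: signal(T8) -> count=3 queue=[] holders={T6}
Step 4: signal(T6) -> count=4 queue=[] holders={none}
Step 5: wait(T5) -> count=3 queue=[] holders={T5}
Step 6: wait(T2) -> count=2 queue=[] holders={T2,T5}
Step 7: wait(T3) -> count=1 queue=[] holders={T2,T3,T5}
Step 8: wait(T1) -> count=0 queue=[] holders={T1,T2,T3,T5}
Step 9: signal(T3) -> count=1 queue=[] holders={T1,T2,T5}
Step 10: wait(T7) -> count=0 queue=[] holders={T1,T2,T5,T7}
Step 11: wait(T6) -> count=0 queue=[T6] holders={T1,T2,T5,T7}
Step 12: signal(T2) -> count=0 queue=[] holders={T1,T5,T6,T7}
Step 13: signal(T1) -> count=1 queue=[] holders={T5,T6,T7}
Step 14: wait(T8) -> count=0 queue=[] holders={T5,T6,T7,T8}
Step 15: signal(T7) -> count=1 queue=[] holders={T5,T6,T8}
Step 16: wait(T7) -> count=0 queue=[] holders={T5,T6,T7,T8}
Step 17: signal(T8) -> count=1 queue=[] holders={T5,T6,T7}
Final holders: {T5,T6,T7} -> 3 thread(s)

Answer: 3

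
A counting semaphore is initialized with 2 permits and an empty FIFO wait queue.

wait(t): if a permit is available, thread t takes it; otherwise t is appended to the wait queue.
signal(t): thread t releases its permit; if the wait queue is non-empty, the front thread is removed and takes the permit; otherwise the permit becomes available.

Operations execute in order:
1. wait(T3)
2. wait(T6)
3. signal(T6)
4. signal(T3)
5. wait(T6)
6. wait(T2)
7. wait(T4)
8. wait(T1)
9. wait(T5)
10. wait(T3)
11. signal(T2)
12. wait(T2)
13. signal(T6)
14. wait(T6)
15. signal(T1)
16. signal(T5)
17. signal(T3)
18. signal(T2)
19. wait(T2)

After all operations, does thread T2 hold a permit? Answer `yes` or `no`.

Step 1: wait(T3) -> count=1 queue=[] holders={T3}
Step 2: wait(T6) -> count=0 queue=[] holders={T3,T6}
Step 3: signal(T6) -> count=1 queue=[] holders={T3}
Step 4: signal(T3) -> count=2 queue=[] holders={none}
Step 5: wait(T6) -> count=1 queue=[] holders={T6}
Step 6: wait(T2) -> count=0 queue=[] holders={T2,T6}
Step 7: wait(T4) -> count=0 queue=[T4] holders={T2,T6}
Step 8: wait(T1) -> count=0 queue=[T4,T1] holders={T2,T6}
Step 9: wait(T5) -> count=0 queue=[T4,T1,T5] holders={T2,T6}
Step 10: wait(T3) -> count=0 queue=[T4,T1,T5,T3] holders={T2,T6}
Step 11: signal(T2) -> count=0 queue=[T1,T5,T3] holders={T4,T6}
Step 12: wait(T2) -> count=0 queue=[T1,T5,T3,T2] holders={T4,T6}
Step 13: signal(T6) -> count=0 queue=[T5,T3,T2] holders={T1,T4}
Step 14: wait(T6) -> count=0 queue=[T5,T3,T2,T6] holders={T1,T4}
Step 15: signal(T1) -> count=0 queue=[T3,T2,T6] holders={T4,T5}
Step 16: signal(T5) -> count=0 queue=[T2,T6] holders={T3,T4}
Step 17: signal(T3) -> count=0 queue=[T6] holders={T2,T4}
Step 18: signal(T2) -> count=0 queue=[] holders={T4,T6}
Step 19: wait(T2) -> count=0 queue=[T2] holders={T4,T6}
Final holders: {T4,T6} -> T2 not in holders

Answer: no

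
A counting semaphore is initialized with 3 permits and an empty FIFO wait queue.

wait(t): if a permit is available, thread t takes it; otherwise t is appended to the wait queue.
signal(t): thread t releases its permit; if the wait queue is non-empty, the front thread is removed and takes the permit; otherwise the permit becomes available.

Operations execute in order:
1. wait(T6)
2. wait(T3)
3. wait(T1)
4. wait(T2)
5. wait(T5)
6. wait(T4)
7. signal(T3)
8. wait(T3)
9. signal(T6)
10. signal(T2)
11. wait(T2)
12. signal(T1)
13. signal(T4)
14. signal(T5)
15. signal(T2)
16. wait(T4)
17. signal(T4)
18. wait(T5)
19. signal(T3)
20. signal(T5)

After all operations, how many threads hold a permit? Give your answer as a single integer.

Step 1: wait(T6) -> count=2 queue=[] holders={T6}
Step 2: wait(T3) -> count=1 queue=[] holders={T3,T6}
Step 3: wait(T1) -> count=0 queue=[] holders={T1,T3,T6}
Step 4: wait(T2) -> count=0 queue=[T2] holders={T1,T3,T6}
Step 5: wait(T5) -> count=0 queue=[T2,T5] holders={T1,T3,T6}
Step 6: wait(T4) -> count=0 queue=[T2,T5,T4] holders={T1,T3,T6}
Step 7: signal(T3) -> count=0 queue=[T5,T4] holders={T1,T2,T6}
Step 8: wait(T3) -> count=0 queue=[T5,T4,T3] holders={T1,T2,T6}
Step 9: signal(T6) -> count=0 queue=[T4,T3] holders={T1,T2,T5}
Step 10: signal(T2) -> count=0 queue=[T3] holders={T1,T4,T5}
Step 11: wait(T2) -> count=0 queue=[T3,T2] holders={T1,T4,T5}
Step 12: signal(T1) -> count=0 queue=[T2] holders={T3,T4,T5}
Step 13: signal(T4) -> count=0 queue=[] holders={T2,T3,T5}
Step 14: signal(T5) -> count=1 queue=[] holders={T2,T3}
Step 15: signal(T2) -> count=2 queue=[] holders={T3}
Step 16: wait(T4) -> count=1 queue=[] holders={T3,T4}
Step 17: signal(T4) -> count=2 queue=[] holders={T3}
Step 18: wait(T5) -> count=1 queue=[] holders={T3,T5}
Step 19: signal(T3) -> count=2 queue=[] holders={T5}
Step 20: signal(T5) -> count=3 queue=[] holders={none}
Final holders: {none} -> 0 thread(s)

Answer: 0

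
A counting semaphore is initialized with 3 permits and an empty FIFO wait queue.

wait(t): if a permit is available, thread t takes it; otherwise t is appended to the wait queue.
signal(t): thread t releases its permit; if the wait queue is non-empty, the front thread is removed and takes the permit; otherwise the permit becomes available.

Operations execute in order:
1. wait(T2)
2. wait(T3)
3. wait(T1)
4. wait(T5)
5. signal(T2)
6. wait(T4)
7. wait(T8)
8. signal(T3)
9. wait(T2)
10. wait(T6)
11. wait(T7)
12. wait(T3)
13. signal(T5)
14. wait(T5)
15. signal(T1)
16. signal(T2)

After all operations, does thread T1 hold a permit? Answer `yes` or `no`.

Step 1: wait(T2) -> count=2 queue=[] holders={T2}
Step 2: wait(T3) -> count=1 queue=[] holders={T2,T3}
Step 3: wait(T1) -> count=0 queue=[] holders={T1,T2,T3}
Step 4: wait(T5) -> count=0 queue=[T5] holders={T1,T2,T3}
Step 5: signal(T2) -> count=0 queue=[] holders={T1,T3,T5}
Step 6: wait(T4) -> count=0 queue=[T4] holders={T1,T3,T5}
Step 7: wait(T8) -> count=0 queue=[T4,T8] holders={T1,T3,T5}
Step 8: signal(T3) -> count=0 queue=[T8] holders={T1,T4,T5}
Step 9: wait(T2) -> count=0 queue=[T8,T2] holders={T1,T4,T5}
Step 10: wait(T6) -> count=0 queue=[T8,T2,T6] holders={T1,T4,T5}
Step 11: wait(T7) -> count=0 queue=[T8,T2,T6,T7] holders={T1,T4,T5}
Step 12: wait(T3) -> count=0 queue=[T8,T2,T6,T7,T3] holders={T1,T4,T5}
Step 13: signal(T5) -> count=0 queue=[T2,T6,T7,T3] holders={T1,T4,T8}
Step 14: wait(T5) -> count=0 queue=[T2,T6,T7,T3,T5] holders={T1,T4,T8}
Step 15: signal(T1) -> count=0 queue=[T6,T7,T3,T5] holders={T2,T4,T8}
Step 16: signal(T2) -> count=0 queue=[T7,T3,T5] holders={T4,T6,T8}
Final holders: {T4,T6,T8} -> T1 not in holders

Answer: no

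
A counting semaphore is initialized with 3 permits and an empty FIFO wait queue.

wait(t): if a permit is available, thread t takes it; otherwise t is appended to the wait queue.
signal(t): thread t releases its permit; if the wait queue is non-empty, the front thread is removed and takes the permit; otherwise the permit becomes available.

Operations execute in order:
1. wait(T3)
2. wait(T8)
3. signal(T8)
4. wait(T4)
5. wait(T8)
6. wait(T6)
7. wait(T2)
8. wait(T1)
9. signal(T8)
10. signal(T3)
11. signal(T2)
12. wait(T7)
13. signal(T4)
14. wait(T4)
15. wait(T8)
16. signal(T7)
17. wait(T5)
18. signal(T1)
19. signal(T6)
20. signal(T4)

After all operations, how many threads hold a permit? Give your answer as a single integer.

Step 1: wait(T3) -> count=2 queue=[] holders={T3}
Step 2: wait(T8) -> count=1 queue=[] holders={T3,T8}
Step 3: signal(T8) -> count=2 queue=[] holders={T3}
Step 4: wait(T4) -> count=1 queue=[] holders={T3,T4}
Step 5: wait(T8) -> count=0 queue=[] holders={T3,T4,T8}
Step 6: wait(T6) -> count=0 queue=[T6] holders={T3,T4,T8}
Step 7: wait(T2) -> count=0 queue=[T6,T2] holders={T3,T4,T8}
Step 8: wait(T1) -> count=0 queue=[T6,T2,T1] holders={T3,T4,T8}
Step 9: signal(T8) -> count=0 queue=[T2,T1] holders={T3,T4,T6}
Step 10: signal(T3) -> count=0 queue=[T1] holders={T2,T4,T6}
Step 11: signal(T2) -> count=0 queue=[] holders={T1,T4,T6}
Step 12: wait(T7) -> count=0 queue=[T7] holders={T1,T4,T6}
Step 13: signal(T4) -> count=0 queue=[] holders={T1,T6,T7}
Step 14: wait(T4) -> count=0 queue=[T4] holders={T1,T6,T7}
Step 15: wait(T8) -> count=0 queue=[T4,T8] holders={T1,T6,T7}
Step 16: signal(T7) -> count=0 queue=[T8] holders={T1,T4,T6}
Step 17: wait(T5) -> count=0 queue=[T8,T5] holders={T1,T4,T6}
Step 18: signal(T1) -> count=0 queue=[T5] holders={T4,T6,T8}
Step 19: signal(T6) -> count=0 queue=[] holders={T4,T5,T8}
Step 20: signal(T4) -> count=1 queue=[] holders={T5,T8}
Final holders: {T5,T8} -> 2 thread(s)

Answer: 2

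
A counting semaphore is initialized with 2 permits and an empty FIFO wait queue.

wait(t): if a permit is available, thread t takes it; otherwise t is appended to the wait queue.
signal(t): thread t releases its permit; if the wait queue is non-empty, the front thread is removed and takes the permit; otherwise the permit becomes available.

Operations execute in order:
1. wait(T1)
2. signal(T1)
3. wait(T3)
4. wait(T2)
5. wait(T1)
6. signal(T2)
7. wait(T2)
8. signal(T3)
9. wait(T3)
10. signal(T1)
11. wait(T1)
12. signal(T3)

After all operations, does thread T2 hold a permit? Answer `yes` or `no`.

Step 1: wait(T1) -> count=1 queue=[] holders={T1}
Step 2: signal(T1) -> count=2 queue=[] holders={none}
Step 3: wait(T3) -> count=1 queue=[] holders={T3}
Step 4: wait(T2) -> count=0 queue=[] holders={T2,T3}
Step 5: wait(T1) -> count=0 queue=[T1] holders={T2,T3}
Step 6: signal(T2) -> count=0 queue=[] holders={T1,T3}
Step 7: wait(T2) -> count=0 queue=[T2] holders={T1,T3}
Step 8: signal(T3) -> count=0 queue=[] holders={T1,T2}
Step 9: wait(T3) -> count=0 queue=[T3] holders={T1,T2}
Step 10: signal(T1) -> count=0 queue=[] holders={T2,T3}
Step 11: wait(T1) -> count=0 queue=[T1] holders={T2,T3}
Step 12: signal(T3) -> count=0 queue=[] holders={T1,T2}
Final holders: {T1,T2} -> T2 in holders

Answer: yes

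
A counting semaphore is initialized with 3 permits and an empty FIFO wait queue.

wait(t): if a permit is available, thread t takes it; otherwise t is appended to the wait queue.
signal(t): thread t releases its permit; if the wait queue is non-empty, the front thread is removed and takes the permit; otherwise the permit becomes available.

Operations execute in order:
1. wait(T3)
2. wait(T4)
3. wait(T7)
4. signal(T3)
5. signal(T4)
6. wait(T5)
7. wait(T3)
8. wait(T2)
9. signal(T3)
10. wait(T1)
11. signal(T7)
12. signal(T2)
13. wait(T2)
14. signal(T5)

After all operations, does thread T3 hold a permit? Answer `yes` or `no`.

Step 1: wait(T3) -> count=2 queue=[] holders={T3}
Step 2: wait(T4) -> count=1 queue=[] holders={T3,T4}
Step 3: wait(T7) -> count=0 queue=[] holders={T3,T4,T7}
Step 4: signal(T3) -> count=1 queue=[] holders={T4,T7}
Step 5: signal(T4) -> count=2 queue=[] holders={T7}
Step 6: wait(T5) -> count=1 queue=[] holders={T5,T7}
Step 7: wait(T3) -> count=0 queue=[] holders={T3,T5,T7}
Step 8: wait(T2) -> count=0 queue=[T2] holders={T3,T5,T7}
Step 9: signal(T3) -> count=0 queue=[] holders={T2,T5,T7}
Step 10: wait(T1) -> count=0 queue=[T1] holders={T2,T5,T7}
Step 11: signal(T7) -> count=0 queue=[] holders={T1,T2,T5}
Step 12: signal(T2) -> count=1 queue=[] holders={T1,T5}
Step 13: wait(T2) -> count=0 queue=[] holders={T1,T2,T5}
Step 14: signal(T5) -> count=1 queue=[] holders={T1,T2}
Final holders: {T1,T2} -> T3 not in holders

Answer: no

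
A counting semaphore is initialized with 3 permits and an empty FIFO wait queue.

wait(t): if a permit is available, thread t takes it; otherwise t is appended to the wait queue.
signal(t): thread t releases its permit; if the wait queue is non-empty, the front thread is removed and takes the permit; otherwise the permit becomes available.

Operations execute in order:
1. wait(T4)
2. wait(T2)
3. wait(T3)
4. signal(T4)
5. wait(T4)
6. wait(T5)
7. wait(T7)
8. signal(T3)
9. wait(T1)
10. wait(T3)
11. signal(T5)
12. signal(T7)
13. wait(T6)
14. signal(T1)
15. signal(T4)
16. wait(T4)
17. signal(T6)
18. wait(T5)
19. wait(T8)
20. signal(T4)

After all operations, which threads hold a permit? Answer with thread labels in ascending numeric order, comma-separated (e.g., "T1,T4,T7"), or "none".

Answer: T2,T3,T5

Derivation:
Step 1: wait(T4) -> count=2 queue=[] holders={T4}
Step 2: wait(T2) -> count=1 queue=[] holders={T2,T4}
Step 3: wait(T3) -> count=0 queue=[] holders={T2,T3,T4}
Step 4: signal(T4) -> count=1 queue=[] holders={T2,T3}
Step 5: wait(T4) -> count=0 queue=[] holders={T2,T3,T4}
Step 6: wait(T5) -> count=0 queue=[T5] holders={T2,T3,T4}
Step 7: wait(T7) -> count=0 queue=[T5,T7] holders={T2,T3,T4}
Step 8: signal(T3) -> count=0 queue=[T7] holders={T2,T4,T5}
Step 9: wait(T1) -> count=0 queue=[T7,T1] holders={T2,T4,T5}
Step 10: wait(T3) -> count=0 queue=[T7,T1,T3] holders={T2,T4,T5}
Step 11: signal(T5) -> count=0 queue=[T1,T3] holders={T2,T4,T7}
Step 12: signal(T7) -> count=0 queue=[T3] holders={T1,T2,T4}
Step 13: wait(T6) -> count=0 queue=[T3,T6] holders={T1,T2,T4}
Step 14: signal(T1) -> count=0 queue=[T6] holders={T2,T3,T4}
Step 15: signal(T4) -> count=0 queue=[] holders={T2,T3,T6}
Step 16: wait(T4) -> count=0 queue=[T4] holders={T2,T3,T6}
Step 17: signal(T6) -> count=0 queue=[] holders={T2,T3,T4}
Step 18: wait(T5) -> count=0 queue=[T5] holders={T2,T3,T4}
Step 19: wait(T8) -> count=0 queue=[T5,T8] holders={T2,T3,T4}
Step 20: signal(T4) -> count=0 queue=[T8] holders={T2,T3,T5}
Final holders: T2,T3,T5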